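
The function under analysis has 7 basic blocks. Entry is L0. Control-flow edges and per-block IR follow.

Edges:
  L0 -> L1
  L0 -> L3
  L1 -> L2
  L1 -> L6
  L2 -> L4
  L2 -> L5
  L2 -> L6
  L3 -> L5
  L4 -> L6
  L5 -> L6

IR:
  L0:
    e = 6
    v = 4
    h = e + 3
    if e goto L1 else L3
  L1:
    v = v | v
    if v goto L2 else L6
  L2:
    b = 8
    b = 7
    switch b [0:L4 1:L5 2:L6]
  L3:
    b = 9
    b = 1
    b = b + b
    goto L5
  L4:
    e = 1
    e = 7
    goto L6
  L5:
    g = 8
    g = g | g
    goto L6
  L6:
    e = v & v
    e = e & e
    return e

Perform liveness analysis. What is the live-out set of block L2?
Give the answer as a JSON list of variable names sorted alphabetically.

Answer: ["v"]

Analysis:
Block summaries:
  L0: def={e,h,v} ue=∅
  L1: def={v} ue={v}
  L2: def={b} ue=∅
  L3: def={b} ue=∅
  L4: def={e} ue=∅
  L5: def={g} ue=∅
  L6: def={e} ue={v}

Live sets:
  L0 li=∅ lo={v}
  L1 li={v} lo={v}
  L2 li={v} lo={v}
  L3 li={v} lo={v}
  L4 li={v} lo={v}
  L5 li={v} lo={v}
  L6 li={v} lo=∅

live-out(L2) = ["v"]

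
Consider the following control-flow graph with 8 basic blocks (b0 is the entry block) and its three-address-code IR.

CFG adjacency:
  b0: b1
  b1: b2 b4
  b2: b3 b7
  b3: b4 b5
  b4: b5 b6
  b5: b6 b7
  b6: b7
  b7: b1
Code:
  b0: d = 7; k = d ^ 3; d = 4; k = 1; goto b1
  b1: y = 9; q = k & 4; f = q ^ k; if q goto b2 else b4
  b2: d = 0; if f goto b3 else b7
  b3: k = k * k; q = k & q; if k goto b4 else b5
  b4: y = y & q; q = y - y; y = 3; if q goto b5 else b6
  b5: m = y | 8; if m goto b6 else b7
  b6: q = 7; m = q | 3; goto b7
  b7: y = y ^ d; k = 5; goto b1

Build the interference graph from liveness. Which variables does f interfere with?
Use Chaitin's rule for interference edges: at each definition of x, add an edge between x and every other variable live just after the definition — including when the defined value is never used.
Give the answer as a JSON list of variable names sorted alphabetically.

Answer: ["d", "k", "q", "y"]

Analysis:
Per-block:
  b0: {d,k} / ∅
  b1: {f,q,y} / {k}
  b2: {d} / {f}
  b3: {k,q} / {k,q}
  b4: {q,y} / {q,y}
  b5: {m} / {y}
  b6: {m,q} / ∅
  b7: {k,y} / {d,y}

Liveness:
  b0: in=∅ out={d,k}
  b1: in={d,k} out={d,f,k,q,y}
  b2: in={f,k,q,y} out={d,k,q,y}
  b3: in={d,k,q,y} out={d,q,y}
  b4: in={d,q,y} out={d,y}
  b5: in={d,y} out={d,y}
  b6: in={d,y} out={d,y}
  b7: in={d,y} out={d,k}

Interfere edges:
  d — {f,k,m,q,y}
  f — {d,k,q,y}
  k — {d,f,q,y}
  m — {d,y}
  q — {d,f,k,y}
  y — {d,f,k,m,q}

N(f) = ["d", "k", "q", "y"]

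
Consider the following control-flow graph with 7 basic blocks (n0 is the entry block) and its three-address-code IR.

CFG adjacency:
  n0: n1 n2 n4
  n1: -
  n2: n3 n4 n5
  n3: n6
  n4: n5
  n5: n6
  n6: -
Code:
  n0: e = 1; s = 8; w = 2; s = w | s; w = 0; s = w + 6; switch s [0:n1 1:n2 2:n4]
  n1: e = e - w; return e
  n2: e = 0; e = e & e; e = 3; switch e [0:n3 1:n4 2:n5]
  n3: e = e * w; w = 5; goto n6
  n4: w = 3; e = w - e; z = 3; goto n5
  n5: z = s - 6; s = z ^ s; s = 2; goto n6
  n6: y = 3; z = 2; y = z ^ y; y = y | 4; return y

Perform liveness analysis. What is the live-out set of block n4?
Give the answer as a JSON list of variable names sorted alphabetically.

def/use:
  n0 def {e,s,w} use ∅
  n1 def {e} use {e,w}
  n2 def {e} use ∅
  n3 def {e,w} use {e,w}
  n4 def {e,w,z} use {e}
  n5 def {s,z} use {s}
  n6 def {y,z} use ∅

Live sets:
  live n0: ∅→{e,s,w}
  live n1: {e,w}→∅
  live n2: {s,w}→{e,s,w}
  live n3: {e,w}→∅
  live n4: {e,s}→{s}
  live n5: {s}→∅
  live n6: ∅→∅

live-out(n4) = ["s"]

Answer: ["s"]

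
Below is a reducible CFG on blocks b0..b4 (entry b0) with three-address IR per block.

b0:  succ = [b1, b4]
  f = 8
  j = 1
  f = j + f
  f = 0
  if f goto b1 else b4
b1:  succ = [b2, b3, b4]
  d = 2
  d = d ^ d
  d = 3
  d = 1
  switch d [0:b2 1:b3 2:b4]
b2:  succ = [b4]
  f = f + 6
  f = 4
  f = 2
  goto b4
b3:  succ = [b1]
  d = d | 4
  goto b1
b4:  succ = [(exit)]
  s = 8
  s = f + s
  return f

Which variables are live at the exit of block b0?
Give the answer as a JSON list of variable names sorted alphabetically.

Per-block:
  b0 def {f,j} use ∅
  b1 def {d} use ∅
  b2 def {f} use {f}
  b3 def {d} use {d}
  b4 def {s} use {f}

Backward fixpoint:
  live b0: ∅→{f}
  live b1: {f}→{d,f}
  live b2: {f}→{f}
  live b3: {d,f}→{f}
  live b4: {f}→∅

live-out(b0) = ["f"]

Answer: ["f"]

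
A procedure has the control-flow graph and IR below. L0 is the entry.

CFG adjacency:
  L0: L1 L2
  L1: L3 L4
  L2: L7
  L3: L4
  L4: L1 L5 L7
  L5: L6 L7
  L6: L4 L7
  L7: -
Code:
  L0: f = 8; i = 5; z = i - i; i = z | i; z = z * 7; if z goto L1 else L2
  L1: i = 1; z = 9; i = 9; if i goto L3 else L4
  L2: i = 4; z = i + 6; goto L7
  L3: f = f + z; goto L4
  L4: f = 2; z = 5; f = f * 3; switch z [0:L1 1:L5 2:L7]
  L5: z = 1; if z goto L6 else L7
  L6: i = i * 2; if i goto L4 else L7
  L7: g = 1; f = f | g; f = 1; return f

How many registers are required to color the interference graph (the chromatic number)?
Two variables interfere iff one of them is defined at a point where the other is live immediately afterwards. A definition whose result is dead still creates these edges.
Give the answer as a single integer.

Answer: 3

Analysis:
Per-block:
  L0: def={f,i,z} ue=∅
  L1: def={i,z} ue=∅
  L2: def={i,z} ue=∅
  L3: def={f} ue={f,z}
  L4: def={f,z} ue=∅
  L5: def={z} ue=∅
  L6: def={i} ue={i}
  L7: def={f,g} ue={f}

Backward fixpoint:
  live L0: ∅→{f}
  live L1: {f}→{f,i,z}
  live L2: {f}→{f}
  live L3: {f,i,z}→{i}
  live L4: {i}→{f,i}
  live L5: {f,i}→{f,i}
  live L6: {f,i}→{f,i}
  live L7: {f}→∅

Interference:
  f: {g,i,z}
  g: {f}
  i: {f,z}
  z: {f,i}

Colouring:
  {f,i,z} pairwise interfere (3-clique) ⇒ χ ≥ 3
  assign f→r0 g→r1 i→r1 z→r2 — no edge inside a register ⇒ χ ≤ 3
  χ = 3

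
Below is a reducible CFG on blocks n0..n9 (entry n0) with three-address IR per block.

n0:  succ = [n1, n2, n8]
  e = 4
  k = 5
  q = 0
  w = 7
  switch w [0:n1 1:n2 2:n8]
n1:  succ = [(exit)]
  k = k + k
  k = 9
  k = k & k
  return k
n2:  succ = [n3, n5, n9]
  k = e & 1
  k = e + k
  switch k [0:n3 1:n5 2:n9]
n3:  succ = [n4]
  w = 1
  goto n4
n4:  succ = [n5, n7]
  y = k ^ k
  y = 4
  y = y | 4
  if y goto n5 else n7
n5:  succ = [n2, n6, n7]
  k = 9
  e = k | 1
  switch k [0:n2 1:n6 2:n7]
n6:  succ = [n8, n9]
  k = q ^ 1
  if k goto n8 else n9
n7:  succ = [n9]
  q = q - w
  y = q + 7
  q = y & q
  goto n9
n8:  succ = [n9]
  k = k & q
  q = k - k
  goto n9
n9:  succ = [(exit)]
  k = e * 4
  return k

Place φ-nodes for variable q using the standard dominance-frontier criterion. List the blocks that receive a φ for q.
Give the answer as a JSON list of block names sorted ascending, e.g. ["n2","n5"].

idom tree: n1←n0 n2←n0 n3←n2 n4←n3 n5←n2 n6←n5 n7←n2 n8←n0 n9←n0
Dom at joins:
  n2: preds {n0,n5}: {n0} ∩ {n0,n2,n5} = {n0}; idom=n0
  n5: preds {n2,n4}: {n0,n2} ∩ {n0,n2,n3,n4} = {n0,n2}; idom=n2
  n7: preds {n4,n5}: {n0,n2,n3,n4} ∩ {n0,n2,n5} = {n0,n2}; idom=n2
  n8: preds {n0,n6}: {n0} ∩ {n0,n2,n5,n6} = {n0}; idom=n0
  n9: preds {n2,n6,n7,n8}: {n0,n2} ∩ {n0,n2,n5,n6} ∩ {n0,n2,n7} ∩ {n0,n8} = {n0}; idom=n0

Frontier:
  join n2 pred n0: · stop@n0
  join n2 pred n5: n5→n2 stop@n0
  join n5 pred n2: · stop@n2
  join n5 pred n4: n4→n3 stop@n2
  join n7 pred n4: n4→n3 stop@n2
  join n7 pred n5: n5 stop@n2
  join n8 pred n0: · stop@n0
  join n8 pred n6: n6→n5→n2 stop@n0
  join n9 pred n2: n2 stop@n0
  join n9 pred n6: n6→n5→n2 stop@n0
  join n9 pred n7: n7→n2 stop@n0
  join n9 pred n8: n8 stop@n0
  DF(n0)=∅
  DF(n1)=∅
  DF(n2)={n2,n8,n9}
  DF(n3)={n5,n7}
  DF(n4)={n5,n7}
  DF(n5)={n2,n7,n8,n9}
  DF(n6)={n8,n9}
  DF(n7)={n9}
  DF(n8)={n9}
  DF(n9)=∅

φ for q: defs {n0,n7,n8}
  DF⁺ = {n9}

Answer: ["n9"]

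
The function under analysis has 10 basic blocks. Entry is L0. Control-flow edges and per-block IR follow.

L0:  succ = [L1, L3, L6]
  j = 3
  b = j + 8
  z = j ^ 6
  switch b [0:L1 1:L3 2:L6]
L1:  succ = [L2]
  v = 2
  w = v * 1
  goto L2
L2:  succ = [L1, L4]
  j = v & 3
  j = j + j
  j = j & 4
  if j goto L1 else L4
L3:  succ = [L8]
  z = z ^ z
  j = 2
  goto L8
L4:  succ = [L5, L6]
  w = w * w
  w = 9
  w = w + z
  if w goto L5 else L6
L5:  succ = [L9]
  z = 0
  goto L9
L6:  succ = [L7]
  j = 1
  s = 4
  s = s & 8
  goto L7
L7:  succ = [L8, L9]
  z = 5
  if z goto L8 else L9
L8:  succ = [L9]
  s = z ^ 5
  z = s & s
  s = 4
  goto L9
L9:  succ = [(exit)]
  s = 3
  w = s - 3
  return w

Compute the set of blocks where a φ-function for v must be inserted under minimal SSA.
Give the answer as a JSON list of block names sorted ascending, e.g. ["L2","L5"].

idom tree: L1←L0 L2←L1 L3←L0 L4←L2 L5←L4 L6←L0 L7←L6 L8←L0 L9←L0
Dom∩ at merges:
  L1: preds {L0,L2}: {L0} ∩ {L0,L1,L2} = {L0}; idom=L0
  L6: preds {L0,L4}: {L0} ∩ {L0,L1,L2,L4} = {L0}; idom=L0
  L8: preds {L3,L7}: {L0,L3} ∩ {L0,L6,L7} = {L0}; idom=L0
  L9: preds {L5,L7,L8}: {L0,L1,L2,L4,L5} ∩ {L0,L6,L7} ∩ {L0,L8} = {L0}; idom=L0

Frontier:
  join L1 pred L0: · stop@L0
  join L1 pred L2: L2→L1 stop@L0
  join L6 pred L0: · stop@L0
  join L6 pred L4: L4→L2→L1 stop@L0
  join L8 pred L3: L3 stop@L0
  join L8 pred L7: L7→L6 stop@L0
  join L9 pred L5: L5→L4→L2→L1 stop@L0
  join L9 pred L7: L7→L6 stop@L0
  join L9 pred L8: L8 stop@L0
  DF(L0)=∅
  DF(L1)={L1,L6,L9}
  DF(L2)={L1,L6,L9}
  DF(L3)={L8}
  DF(L4)={L6,L9}
  DF(L5)={L9}
  DF(L6)={L8,L9}
  DF(L7)={L8,L9}
  DF(L8)={L9}
  DF(L9)=∅

φ for v: defs {L1}
  DF⁺ = {L1,L6,L8,L9}

Answer: ["L1", "L6", "L8", "L9"]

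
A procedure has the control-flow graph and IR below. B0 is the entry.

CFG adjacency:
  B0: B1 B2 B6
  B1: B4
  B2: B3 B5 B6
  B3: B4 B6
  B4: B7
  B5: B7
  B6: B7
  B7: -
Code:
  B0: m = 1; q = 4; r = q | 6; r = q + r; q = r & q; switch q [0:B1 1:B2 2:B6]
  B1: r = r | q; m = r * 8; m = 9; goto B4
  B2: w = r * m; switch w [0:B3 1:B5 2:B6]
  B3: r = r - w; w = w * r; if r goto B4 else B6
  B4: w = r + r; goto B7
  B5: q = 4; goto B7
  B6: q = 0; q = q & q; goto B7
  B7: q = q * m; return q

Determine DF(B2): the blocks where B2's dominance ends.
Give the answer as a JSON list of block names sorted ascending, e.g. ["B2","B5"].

Answer: ["B4", "B6", "B7"]

Working:
idom tree: B1←B0 B2←B0 B3←B2 B4←B0 B5←B2 B6←B0 B7←B0
Dom at joins:
  B4: preds {B1,B3}: {B0,B1} ∩ {B0,B2,B3} = {B0}; idom=B0
  B6: preds {B0,B2,B3}: {B0} ∩ {B0,B2} ∩ {B0,B2,B3} = {B0}; idom=B0
  B7: preds {B4,B5,B6}: {B0,B4} ∩ {B0,B2,B5} ∩ {B0,B6} = {B0}; idom=B0

DF walk-up:
  B4←B1: walk B1 to B0
  B4←B3: walk B3→B2 to B0
  B6←B0: walk · to B0
  B6←B2: walk B2 to B0
  B6←B3: walk B3→B2 to B0
  B7←B4: walk B4 to B0
  B7←B5: walk B5→B2 to B0
  B7←B6: walk B6 to B0
  DF(B0)=∅
  DF(B1)={B4}
  DF(B2)={B4,B6,B7}
  DF(B3)={B4,B6}
  DF(B4)={B7}
  DF(B5)={B7}
  DF(B6)={B7}
  DF(B7)=∅

DF(B2) = ["B4", "B6", "B7"]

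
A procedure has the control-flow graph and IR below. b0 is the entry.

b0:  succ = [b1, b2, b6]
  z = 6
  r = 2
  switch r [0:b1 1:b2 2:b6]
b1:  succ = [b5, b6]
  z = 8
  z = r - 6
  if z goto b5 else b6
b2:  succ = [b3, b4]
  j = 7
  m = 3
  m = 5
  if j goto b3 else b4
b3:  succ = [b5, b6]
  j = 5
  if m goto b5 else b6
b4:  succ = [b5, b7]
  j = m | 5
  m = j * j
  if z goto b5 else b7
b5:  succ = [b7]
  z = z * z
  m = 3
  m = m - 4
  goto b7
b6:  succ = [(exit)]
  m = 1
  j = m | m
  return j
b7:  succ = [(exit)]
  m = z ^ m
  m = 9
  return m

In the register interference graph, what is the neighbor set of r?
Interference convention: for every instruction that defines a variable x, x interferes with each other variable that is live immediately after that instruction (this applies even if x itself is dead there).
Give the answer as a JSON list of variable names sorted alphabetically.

def/use:
  b0: def={r,z} ue=∅
  b1: def={z} ue={r}
  b2: def={j,m} ue=∅
  b3: def={j} ue={m}
  b4: def={j,m} ue={m,z}
  b5: def={m,z} ue={z}
  b6: def={j,m} ue=∅
  b7: def={m} ue={m,z}

Liveness:
  live b0: ∅→{r,z}
  live b1: {r}→{z}
  live b2: {z}→{m,z}
  live b3: {m,z}→{z}
  live b4: {m,z}→{m,z}
  live b5: {z}→{m,z}
  live b6: ∅→∅
  live b7: {m,z}→∅

Conflict graph:
  j: {m,z}
  m: {j,z}
  r: {z}
  z: {j,m,r}

N(r) = ["z"]

Answer: ["z"]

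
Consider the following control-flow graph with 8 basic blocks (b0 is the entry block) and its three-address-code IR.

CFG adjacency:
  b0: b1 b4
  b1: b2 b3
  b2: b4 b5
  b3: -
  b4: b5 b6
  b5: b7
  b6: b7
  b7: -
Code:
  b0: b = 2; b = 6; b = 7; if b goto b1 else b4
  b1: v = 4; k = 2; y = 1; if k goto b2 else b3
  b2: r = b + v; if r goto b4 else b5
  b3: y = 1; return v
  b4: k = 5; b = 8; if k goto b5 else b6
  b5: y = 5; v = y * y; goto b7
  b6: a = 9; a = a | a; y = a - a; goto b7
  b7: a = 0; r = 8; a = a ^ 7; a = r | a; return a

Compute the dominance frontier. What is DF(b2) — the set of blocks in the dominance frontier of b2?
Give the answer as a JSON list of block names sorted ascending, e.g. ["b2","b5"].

Answer: ["b4", "b5"]

Derivation:
idom tree: b1←b0 b2←b1 b3←b1 b4←b0 b5←b0 b6←b4 b7←b0
Dom at joins:
  b4: preds {b0,b2}: {b0} ∩ {b0,b1,b2} = {b0}; idom=b0
  b5: preds {b2,b4}: {b0,b1,b2} ∩ {b0,b4} = {b0}; idom=b0
  b7: preds {b5,b6}: {b0,b5} ∩ {b0,b4,b6} = {b0}; idom=b0

DF derivation:
  b4←b0: walk · to b0
  b4←b2: walk b2→b1 to b0
  b5←b2: walk b2→b1 to b0
  b5←b4: walk b4 to b0
  b7←b5: walk b5 to b0
  b7←b6: walk b6→b4 to b0
  b0: DF=∅
  b1: DF={b4,b5}
  b2: DF={b4,b5}
  b3: DF=∅
  b4: DF={b5,b7}
  b5: DF={b7}
  b6: DF={b7}
  b7: DF=∅

DF(b2) = ["b4", "b5"]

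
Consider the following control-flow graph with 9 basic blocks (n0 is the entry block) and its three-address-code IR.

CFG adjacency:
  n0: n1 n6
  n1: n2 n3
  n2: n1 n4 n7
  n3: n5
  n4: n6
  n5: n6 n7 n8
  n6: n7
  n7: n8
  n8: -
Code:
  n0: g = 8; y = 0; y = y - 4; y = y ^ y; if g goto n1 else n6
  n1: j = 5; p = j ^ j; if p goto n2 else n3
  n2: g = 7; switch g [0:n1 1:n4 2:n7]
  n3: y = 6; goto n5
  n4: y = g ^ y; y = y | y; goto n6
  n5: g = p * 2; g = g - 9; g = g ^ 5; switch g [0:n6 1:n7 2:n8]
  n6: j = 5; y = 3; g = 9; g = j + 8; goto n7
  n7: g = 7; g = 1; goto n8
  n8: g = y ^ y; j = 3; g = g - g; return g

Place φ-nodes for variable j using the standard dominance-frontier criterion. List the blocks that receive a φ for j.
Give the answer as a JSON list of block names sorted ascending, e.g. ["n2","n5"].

Answer: ["n1", "n6", "n7", "n8"]

Working:
idom tree: n1←n0 n2←n1 n3←n1 n4←n2 n5←n3 n6←n0 n7←n0 n8←n0
Dom at joins:
  n1: preds {n0,n2}: {n0} ∩ {n0,n1,n2} = {n0}; idom=n0
  n6: preds {n0,n4,n5}: {n0} ∩ {n0,n1,n2,n4} ∩ {n0,n1,n3,n5} = {n0}; idom=n0
  n7: preds {n2,n5,n6}: {n0,n1,n2} ∩ {n0,n1,n3,n5} ∩ {n0,n6} = {n0}; idom=n0
  n8: preds {n5,n7}: {n0,n1,n3,n5} ∩ {n0,n7} = {n0}; idom=n0

Frontier:
  n1←n0: walk · to n0
  n1←n2: walk n2→n1 to n0
  n6←n0: walk · to n0
  n6←n4: walk n4→n2→n1 to n0
  n6←n5: walk n5→n3→n1 to n0
  n7←n2: walk n2→n1 to n0
  n7←n5: walk n5→n3→n1 to n0
  n7←n6: walk n6 to n0
  n8←n5: walk n5→n3→n1 to n0
  n8←n7: walk n7 to n0
  n0 → ∅
  n1 → {n1,n6,n7,n8}
  n2 → {n1,n6,n7}
  n3 → {n6,n7,n8}
  n4 → {n6}
  n5 → {n6,n7,n8}
  n6 → {n7}
  n7 → {n8}
  n8 → ∅

φ for j: defs {n1,n6,n8}
  DF⁺ = {n1,n6,n7,n8}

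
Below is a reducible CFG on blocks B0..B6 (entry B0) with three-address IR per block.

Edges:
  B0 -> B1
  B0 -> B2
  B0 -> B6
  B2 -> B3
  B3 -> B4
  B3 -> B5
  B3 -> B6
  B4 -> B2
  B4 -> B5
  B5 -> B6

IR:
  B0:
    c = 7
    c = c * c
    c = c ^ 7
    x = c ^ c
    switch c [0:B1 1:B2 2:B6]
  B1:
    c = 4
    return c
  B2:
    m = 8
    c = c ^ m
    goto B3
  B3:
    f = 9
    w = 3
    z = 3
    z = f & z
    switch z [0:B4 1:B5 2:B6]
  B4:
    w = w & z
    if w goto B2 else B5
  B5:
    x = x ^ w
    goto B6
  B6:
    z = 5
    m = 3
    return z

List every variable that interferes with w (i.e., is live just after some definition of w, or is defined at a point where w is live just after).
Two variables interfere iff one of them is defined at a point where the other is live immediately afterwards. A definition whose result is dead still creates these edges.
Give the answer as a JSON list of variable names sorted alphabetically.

Answer: ["c", "f", "x", "z"]

Analysis:
Per-block:
  B0: {c,x} / ∅
  B1: {c} / ∅
  B2: {c,m} / {c}
  B3: {f,w,z} / ∅
  B4: {w} / {w,z}
  B5: {x} / {w,x}
  B6: {m,z} / ∅

Liveness:
  live B0: ∅→{c,x}
  live B1: ∅→∅
  live B2: {c,x}→{c,x}
  live B3: {c,x}→{c,w,x,z}
  live B4: {c,w,x,z}→{c,w,x}
  live B5: {w,x}→∅
  live B6: ∅→∅

Interference:
  c↔{f,m,w,x,z}
  f↔{c,w,x,z}
  m↔{c,x,z}
  w↔{c,f,x,z}
  x↔{c,f,m,w,z}
  z↔{c,f,m,w,x}

N(w) = ["c", "f", "x", "z"]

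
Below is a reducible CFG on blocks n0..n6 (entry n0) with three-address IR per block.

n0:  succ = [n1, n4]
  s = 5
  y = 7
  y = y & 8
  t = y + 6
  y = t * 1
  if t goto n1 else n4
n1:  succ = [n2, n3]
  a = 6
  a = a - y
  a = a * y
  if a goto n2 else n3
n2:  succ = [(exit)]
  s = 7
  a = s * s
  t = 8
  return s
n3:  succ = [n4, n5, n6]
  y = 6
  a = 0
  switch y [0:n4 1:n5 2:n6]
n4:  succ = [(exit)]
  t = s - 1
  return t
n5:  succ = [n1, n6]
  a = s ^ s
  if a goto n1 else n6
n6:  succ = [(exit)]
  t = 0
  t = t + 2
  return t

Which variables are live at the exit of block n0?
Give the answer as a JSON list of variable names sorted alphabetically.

Per-block:
  n0: def={s,t,y} ue=∅
  n1: def={a} ue={y}
  n2: def={a,s,t} ue=∅
  n3: def={a,y} ue=∅
  n4: def={t} ue={s}
  n5: def={a} ue={s}
  n6: def={t} ue=∅

Backward fixpoint:
  live n0: ∅→{s,y}
  live n1: {s,y}→{s}
  live n2: ∅→∅
  live n3: {s}→{s,y}
  live n4: {s}→∅
  live n5: {s,y}→{s,y}
  live n6: ∅→∅

live-out(n0) = ["s", "y"]

Answer: ["s", "y"]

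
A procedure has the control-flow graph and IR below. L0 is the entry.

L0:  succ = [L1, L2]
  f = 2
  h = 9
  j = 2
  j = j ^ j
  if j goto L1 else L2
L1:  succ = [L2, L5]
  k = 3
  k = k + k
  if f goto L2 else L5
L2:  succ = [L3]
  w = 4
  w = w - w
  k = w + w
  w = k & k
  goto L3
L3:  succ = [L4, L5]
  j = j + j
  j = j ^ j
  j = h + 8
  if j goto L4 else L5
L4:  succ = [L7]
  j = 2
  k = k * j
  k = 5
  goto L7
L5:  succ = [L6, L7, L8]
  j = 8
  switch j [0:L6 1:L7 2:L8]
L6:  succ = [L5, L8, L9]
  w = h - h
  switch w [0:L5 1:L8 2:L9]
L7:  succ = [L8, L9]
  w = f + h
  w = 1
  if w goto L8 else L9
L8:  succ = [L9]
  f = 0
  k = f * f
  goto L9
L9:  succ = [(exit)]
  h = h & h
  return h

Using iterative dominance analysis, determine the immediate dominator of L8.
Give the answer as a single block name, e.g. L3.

Answer: L0

Working:
idom tree: L1←L0 L2←L0 L3←L2 L4←L3 L5←L0 L6←L5 L7←L0 L8←L0 L9←L0
Dom at joins:
  L2: preds {L0,L1}: {L0} ∩ {L0,L1} = {L0}; idom=L0
  L5: preds {L1,L3,L6}: {L0,L1} ∩ {L0,L2,L3} ∩ {L0,L5,L6} = {L0}; idom=L0
  L7: preds {L4,L5}: {L0,L2,L3,L4} ∩ {L0,L5} = {L0}; idom=L0
  L8: preds {L5,L6,L7}: {L0,L5} ∩ {L0,L5,L6} ∩ {L0,L7} = {L0}; idom=L0
  L9: preds {L6,L7,L8}: {L0,L5,L6} ∩ {L0,L7} ∩ {L0,L8} = {L0}; idom=L0

idom(L8) = L0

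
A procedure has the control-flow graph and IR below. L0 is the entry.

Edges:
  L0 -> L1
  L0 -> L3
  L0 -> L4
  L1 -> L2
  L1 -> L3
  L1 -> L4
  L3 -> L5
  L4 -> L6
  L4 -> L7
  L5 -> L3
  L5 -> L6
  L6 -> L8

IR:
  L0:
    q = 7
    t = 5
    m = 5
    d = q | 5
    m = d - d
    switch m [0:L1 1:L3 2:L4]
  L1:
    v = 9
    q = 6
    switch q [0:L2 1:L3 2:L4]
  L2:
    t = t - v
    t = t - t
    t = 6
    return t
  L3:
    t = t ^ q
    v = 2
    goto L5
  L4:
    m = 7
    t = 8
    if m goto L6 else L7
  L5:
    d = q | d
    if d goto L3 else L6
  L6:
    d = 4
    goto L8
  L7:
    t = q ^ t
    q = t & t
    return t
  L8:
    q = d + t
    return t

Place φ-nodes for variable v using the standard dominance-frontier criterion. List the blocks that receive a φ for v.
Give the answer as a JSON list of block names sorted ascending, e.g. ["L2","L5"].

Answer: ["L3", "L4", "L6"]

Derivation:
idom tree: L1←L0 L2←L1 L3←L0 L4←L0 L5←L3 L6←L0 L7←L4 L8←L6
Dom∩ at merges:
  L3: preds {L0,L1,L5}: {L0} ∩ {L0,L1} ∩ {L0,L3,L5} = {L0}; idom=L0
  L4: preds {L0,L1}: {L0} ∩ {L0,L1} = {L0}; idom=L0
  L6: preds {L4,L5}: {L0,L4} ∩ {L0,L3,L5} = {L0}; idom=L0

DF walk-up:
  join L3 pred L0: · stop@L0
  join L3 pred L1: L1 stop@L0
  join L3 pred L5: L5→L3 stop@L0
  join L4 pred L0: · stop@L0
  join L4 pred L1: L1 stop@L0
  join L6 pred L4: L4 stop@L0
  join L6 pred L5: L5→L3 stop@L0
  DF(L0)=∅
  DF(L1)={L3,L4}
  DF(L2)=∅
  DF(L3)={L3,L6}
  DF(L4)={L6}
  DF(L5)={L3,L6}
  DF(L6)=∅
  DF(L7)=∅
  DF(L8)=∅

φ for v: defs {L1,L3}
  DF⁺ = {L3,L4,L6}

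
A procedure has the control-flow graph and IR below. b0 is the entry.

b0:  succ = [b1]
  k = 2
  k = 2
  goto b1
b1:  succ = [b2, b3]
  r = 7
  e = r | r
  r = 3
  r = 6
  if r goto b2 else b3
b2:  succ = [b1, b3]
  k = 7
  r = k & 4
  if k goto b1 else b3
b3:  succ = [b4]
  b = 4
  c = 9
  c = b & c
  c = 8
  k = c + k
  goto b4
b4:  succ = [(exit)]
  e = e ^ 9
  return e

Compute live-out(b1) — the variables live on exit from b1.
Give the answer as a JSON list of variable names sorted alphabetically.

Answer: ["e", "k"]

Working:
def/use:
  b0 def {k} use ∅
  b1 def {e,r} use ∅
  b2 def {k,r} use ∅
  b3 def {b,c,k} use {k}
  b4 def {e} use {e}

Liveness:
  b0: in=∅ out={k}
  b1: in={k} out={e,k}
  b2: in={e} out={e,k}
  b3: in={e,k} out={e}
  b4: in={e} out=∅

live-out(b1) = ["e", "k"]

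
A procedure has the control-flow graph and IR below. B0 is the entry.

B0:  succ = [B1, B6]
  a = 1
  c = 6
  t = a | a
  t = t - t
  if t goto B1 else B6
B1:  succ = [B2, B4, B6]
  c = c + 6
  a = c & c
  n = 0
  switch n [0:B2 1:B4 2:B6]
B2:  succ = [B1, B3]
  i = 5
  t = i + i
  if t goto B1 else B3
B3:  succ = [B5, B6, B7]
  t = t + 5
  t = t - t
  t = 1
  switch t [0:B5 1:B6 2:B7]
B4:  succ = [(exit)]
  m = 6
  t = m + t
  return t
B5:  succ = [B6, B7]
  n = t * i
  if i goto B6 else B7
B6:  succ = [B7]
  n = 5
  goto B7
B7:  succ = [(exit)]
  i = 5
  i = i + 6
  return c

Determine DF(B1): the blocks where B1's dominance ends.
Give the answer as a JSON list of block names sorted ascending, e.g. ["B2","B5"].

idom tree: B1←B0 B2←B1 B3←B2 B4←B1 B5←B3 B6←B0 B7←B0
Dom∩ at merges:
  B1: preds {B0,B2}: {B0} ∩ {B0,B1,B2} = {B0}; idom=B0
  B6: preds {B0,B1,B3,B5}: {B0} ∩ {B0,B1} ∩ {B0,B1,B2,B3} ∩ {B0,B1,B2,B3,B5} = {B0}; idom=B0
  B7: preds {B3,B5,B6}: {B0,B1,B2,B3} ∩ {B0,B1,B2,B3,B5} ∩ {B0,B6} = {B0}; idom=B0

Frontier:
  B1←B0: walk · to B0
  B1←B2: walk B2→B1 to B0
  B6←B0: walk · to B0
  B6←B1: walk B1 to B0
  B6←B3: walk B3→B2→B1 to B0
  B6←B5: walk B5→B3→B2→B1 to B0
  B7←B3: walk B3→B2→B1 to B0
  B7←B5: walk B5→B3→B2→B1 to B0
  B7←B6: walk B6 to B0
  B0 → ∅
  B1 → {B1,B6,B7}
  B2 → {B1,B6,B7}
  B3 → {B6,B7}
  B4 → ∅
  B5 → {B6,B7}
  B6 → {B7}
  B7 → ∅

DF(B1) = ["B1", "B6", "B7"]

Answer: ["B1", "B6", "B7"]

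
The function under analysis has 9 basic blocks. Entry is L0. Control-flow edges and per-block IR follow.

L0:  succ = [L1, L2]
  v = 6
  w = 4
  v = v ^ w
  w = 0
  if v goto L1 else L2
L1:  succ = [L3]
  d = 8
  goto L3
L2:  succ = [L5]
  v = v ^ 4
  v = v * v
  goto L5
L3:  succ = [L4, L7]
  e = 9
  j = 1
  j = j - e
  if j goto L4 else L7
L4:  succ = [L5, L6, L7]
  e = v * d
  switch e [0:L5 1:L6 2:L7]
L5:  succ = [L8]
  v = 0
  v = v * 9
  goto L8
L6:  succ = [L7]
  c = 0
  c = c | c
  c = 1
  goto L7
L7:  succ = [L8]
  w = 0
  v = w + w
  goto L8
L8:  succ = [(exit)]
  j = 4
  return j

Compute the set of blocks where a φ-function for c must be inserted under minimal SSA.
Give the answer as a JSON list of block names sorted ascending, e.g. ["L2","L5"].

idom tree: L1←L0 L2←L0 L3←L1 L4←L3 L5←L0 L6←L4 L7←L3 L8←L0
Join-block Dom:
  L5: preds {L2,L4}: {L0,L2} ∩ {L0,L1,L3,L4} = {L0}; idom=L0
  L7: preds {L3,L4,L6}: {L0,L1,L3} ∩ {L0,L1,L3,L4} ∩ {L0,L1,L3,L4,L6} = {L0,L1,L3}; idom=L3
  L8: preds {L5,L7}: {L0,L5} ∩ {L0,L1,L3,L7} = {L0}; idom=L0

DF walk-up:
  L5←L2: walk L2 to L0
  L5←L4: walk L4→L3→L1 to L0
  L7←L3: walk · to L3
  L7←L4: walk L4 to L3
  L7←L6: walk L6→L4 to L3
  L8←L5: walk L5 to L0
  L8←L7: walk L7→L3→L1 to L0
  L0: DF=∅
  L1: DF={L5,L8}
  L2: DF={L5}
  L3: DF={L5,L8}
  L4: DF={L5,L7}
  L5: DF={L8}
  L6: DF={L7}
  L7: DF={L8}
  L8: DF=∅

φ for c: defs {L6}
  DF⁺ = {L7,L8}

Answer: ["L7", "L8"]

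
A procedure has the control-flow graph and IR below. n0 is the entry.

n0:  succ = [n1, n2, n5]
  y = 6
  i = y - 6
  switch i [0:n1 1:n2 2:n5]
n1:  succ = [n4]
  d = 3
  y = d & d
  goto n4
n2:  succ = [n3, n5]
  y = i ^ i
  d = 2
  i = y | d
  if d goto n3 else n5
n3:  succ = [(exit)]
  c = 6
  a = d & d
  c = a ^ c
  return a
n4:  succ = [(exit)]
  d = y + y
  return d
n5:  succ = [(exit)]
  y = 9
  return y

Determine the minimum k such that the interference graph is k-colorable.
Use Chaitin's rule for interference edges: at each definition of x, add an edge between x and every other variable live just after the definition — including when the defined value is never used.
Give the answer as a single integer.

Answer: 2

Analysis:
def/use:
  n0: def={i,y} ue=∅
  n1: def={d,y} ue=∅
  n2: def={d,i,y} ue={i}
  n3: def={a,c} ue={d}
  n4: def={d} ue={y}
  n5: def={y} ue=∅

Backward fixpoint:
  n0: in=∅ out={i}
  n1: in=∅ out={y}
  n2: in={i} out={d}
  n3: in={d} out=∅
  n4: in={y} out=∅
  n5: in=∅ out=∅

Interference:
  a: {c}
  c: {a,d}
  d: {c,i,y}
  i: {d}
  y: {d}

Colouring:
  clique {a,c} ⇒ need ≥ 2
  assign a→r0 c→r1 d→r0 i→r1 y→r1 — no edge inside a register ⇒ χ ≤ 2
  χ = 2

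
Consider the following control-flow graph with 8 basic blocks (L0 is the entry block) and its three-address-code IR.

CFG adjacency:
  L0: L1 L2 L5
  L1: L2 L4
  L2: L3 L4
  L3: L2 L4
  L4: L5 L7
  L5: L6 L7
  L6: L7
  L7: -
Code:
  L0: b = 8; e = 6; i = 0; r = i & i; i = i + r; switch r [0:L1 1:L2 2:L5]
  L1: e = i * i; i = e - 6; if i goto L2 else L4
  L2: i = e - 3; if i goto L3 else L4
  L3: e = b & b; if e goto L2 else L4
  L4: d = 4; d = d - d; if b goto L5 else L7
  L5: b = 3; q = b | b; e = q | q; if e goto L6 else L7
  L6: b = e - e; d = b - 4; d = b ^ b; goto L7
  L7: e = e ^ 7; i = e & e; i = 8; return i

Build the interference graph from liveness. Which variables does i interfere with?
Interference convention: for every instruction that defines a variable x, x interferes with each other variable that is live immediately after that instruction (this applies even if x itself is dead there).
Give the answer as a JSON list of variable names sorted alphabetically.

Answer: ["b", "e", "r"]

Working:
Per-block:
  L0: {b,e,i,r} / ∅
  L1: {e,i} / {i}
  L2: {i} / {e}
  L3: {e} / {b}
  L4: {d} / {b}
  L5: {b,e,q} / ∅
  L6: {b,d} / {e}
  L7: {e,i} / {e}

Backward fixpoint:
  L0: in=∅ out={b,e,i}
  L1: in={b,i} out={b,e}
  L2: in={b,e} out={b,e}
  L3: in={b} out={b,e}
  L4: in={b,e} out={e}
  L5: in=∅ out={e}
  L6: in={e} out={e}
  L7: in={e} out=∅

Interference:
  b: {d,e,i,r}
  d: {b,e}
  e: {b,d,i,r}
  i: {b,e,r}
  q: ∅
  r: {b,e,i}

N(i) = ["b", "e", "r"]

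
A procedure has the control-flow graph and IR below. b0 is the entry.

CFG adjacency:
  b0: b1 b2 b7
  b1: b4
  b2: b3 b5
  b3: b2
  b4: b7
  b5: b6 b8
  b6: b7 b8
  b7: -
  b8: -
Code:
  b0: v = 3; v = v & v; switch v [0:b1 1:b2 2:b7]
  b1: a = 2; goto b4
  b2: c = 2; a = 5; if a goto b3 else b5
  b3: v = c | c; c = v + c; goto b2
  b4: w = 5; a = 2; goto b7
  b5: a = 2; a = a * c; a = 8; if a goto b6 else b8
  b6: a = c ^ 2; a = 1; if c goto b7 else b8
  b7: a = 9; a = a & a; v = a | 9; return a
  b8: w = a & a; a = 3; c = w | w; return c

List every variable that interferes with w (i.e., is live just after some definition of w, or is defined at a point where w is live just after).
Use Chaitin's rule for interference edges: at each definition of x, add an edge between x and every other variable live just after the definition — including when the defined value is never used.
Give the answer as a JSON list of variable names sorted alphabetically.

Block summaries:
  b0: {v} / ∅
  b1: {a} / ∅
  b2: {a,c} / ∅
  b3: {c,v} / {c}
  b4: {a,w} / ∅
  b5: {a} / {c}
  b6: {a} / {c}
  b7: {a,v} / ∅
  b8: {a,c,w} / {a}

Backward fixpoint:
  b0: in=∅ out=∅
  b1: in=∅ out=∅
  b2: in=∅ out={c}
  b3: in={c} out=∅
  b4: in=∅ out=∅
  b5: in={c} out={a,c}
  b6: in={c} out={a}
  b7: in=∅ out=∅
  b8: in={a} out=∅

Interfere edges:
  a↔{c,v,w}
  c↔{a,v}
  v↔{a,c}
  w↔{a}

N(w) = ["a"]

Answer: ["a"]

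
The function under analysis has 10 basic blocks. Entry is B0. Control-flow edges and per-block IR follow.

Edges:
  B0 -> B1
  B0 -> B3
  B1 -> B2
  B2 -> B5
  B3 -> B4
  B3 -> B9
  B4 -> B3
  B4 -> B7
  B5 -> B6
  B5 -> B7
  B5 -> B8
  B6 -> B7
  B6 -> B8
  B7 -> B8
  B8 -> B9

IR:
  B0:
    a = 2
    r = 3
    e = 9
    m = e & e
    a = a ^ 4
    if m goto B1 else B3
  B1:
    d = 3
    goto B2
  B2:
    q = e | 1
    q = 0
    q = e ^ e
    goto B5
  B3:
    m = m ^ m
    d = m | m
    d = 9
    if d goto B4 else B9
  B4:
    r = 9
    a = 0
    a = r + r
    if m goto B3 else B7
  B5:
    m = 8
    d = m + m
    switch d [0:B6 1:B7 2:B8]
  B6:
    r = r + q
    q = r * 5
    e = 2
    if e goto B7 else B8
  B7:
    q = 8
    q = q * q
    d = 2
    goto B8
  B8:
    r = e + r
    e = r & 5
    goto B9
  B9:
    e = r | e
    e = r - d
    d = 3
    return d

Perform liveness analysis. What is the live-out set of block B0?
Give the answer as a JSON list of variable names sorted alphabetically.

Per-block:
  B0: def={a,e,m,r} ue=∅
  B1: def={d} ue=∅
  B2: def={q} ue={e}
  B3: def={d,m} ue={m}
  B4: def={a,r} ue={m}
  B5: def={d,m} ue=∅
  B6: def={e,q,r} ue={q,r}
  B7: def={d,q} ue=∅
  B8: def={e,r} ue={e,r}
  B9: def={d,e} ue={d,e,r}

Backward fixpoint:
  B0 li=∅ lo={e,m,r}
  B1 li={e,r} lo={e,r}
  B2 li={e,r} lo={e,q,r}
  B3 li={e,m,r} lo={d,e,m,r}
  B4 li={e,m} lo={e,m,r}
  B5 li={e,q,r} lo={d,e,q,r}
  B6 li={d,q,r} lo={d,e,r}
  B7 li={e,r} lo={d,e,r}
  B8 li={d,e,r} lo={d,e,r}
  B9 li={d,e,r} lo=∅

live-out(B0) = ["e", "m", "r"]

Answer: ["e", "m", "r"]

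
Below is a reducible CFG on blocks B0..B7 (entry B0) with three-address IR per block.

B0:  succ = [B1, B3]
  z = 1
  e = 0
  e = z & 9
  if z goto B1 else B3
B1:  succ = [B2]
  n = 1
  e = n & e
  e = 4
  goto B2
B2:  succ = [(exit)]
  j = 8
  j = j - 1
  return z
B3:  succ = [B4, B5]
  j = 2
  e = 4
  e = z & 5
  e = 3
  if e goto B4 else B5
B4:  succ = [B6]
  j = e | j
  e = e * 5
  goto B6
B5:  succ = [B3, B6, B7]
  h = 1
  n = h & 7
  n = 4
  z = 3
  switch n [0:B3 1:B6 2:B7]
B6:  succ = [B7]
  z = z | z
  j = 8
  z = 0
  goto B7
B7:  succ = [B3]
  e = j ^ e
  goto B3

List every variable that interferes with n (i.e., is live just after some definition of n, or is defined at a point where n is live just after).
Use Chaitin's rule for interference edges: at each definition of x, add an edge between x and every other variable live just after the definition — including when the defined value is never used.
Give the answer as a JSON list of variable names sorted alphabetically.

Per-block:
  B0: {e,z} / ∅
  B1: {e,n} / {e}
  B2: {j} / {z}
  B3: {e,j} / {z}
  B4: {e,j} / {e,j}
  B5: {h,n,z} / ∅
  B6: {j,z} / {z}
  B7: {e} / {e,j}

Backward fixpoint:
  B0: in=∅ out={e,z}
  B1: in={e,z} out={z}
  B2: in={z} out=∅
  B3: in={z} out={e,j,z}
  B4: in={e,j,z} out={e,z}
  B5: in={e,j} out={e,j,z}
  B6: in={e,z} out={e,j,z}
  B7: in={e,j,z} out={z}

Interfere edges:
  e — {h,j,n,z}
  h — {e,j}
  j — {e,h,n,z}
  n — {e,j,z}
  z — {e,j,n}

N(n) = ["e", "j", "z"]

Answer: ["e", "j", "z"]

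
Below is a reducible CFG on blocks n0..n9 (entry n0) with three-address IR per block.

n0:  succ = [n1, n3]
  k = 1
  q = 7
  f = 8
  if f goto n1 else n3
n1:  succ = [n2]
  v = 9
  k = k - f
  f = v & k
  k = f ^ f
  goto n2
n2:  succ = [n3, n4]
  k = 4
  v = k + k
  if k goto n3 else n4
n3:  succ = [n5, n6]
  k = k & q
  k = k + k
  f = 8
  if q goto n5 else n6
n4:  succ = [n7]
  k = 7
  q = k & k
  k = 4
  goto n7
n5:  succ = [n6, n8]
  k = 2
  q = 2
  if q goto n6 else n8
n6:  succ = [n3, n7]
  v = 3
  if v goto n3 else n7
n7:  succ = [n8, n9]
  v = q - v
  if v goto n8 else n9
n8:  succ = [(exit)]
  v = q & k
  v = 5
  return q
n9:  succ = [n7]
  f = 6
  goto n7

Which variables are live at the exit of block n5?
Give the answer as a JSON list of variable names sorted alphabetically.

Block summaries:
  n0: def={f,k,q} ue=∅
  n1: def={f,k,v} ue={f,k}
  n2: def={k,v} ue=∅
  n3: def={f,k} ue={k,q}
  n4: def={k,q} ue=∅
  n5: def={k,q} ue=∅
  n6: def={v} ue=∅
  n7: def={v} ue={q,v}
  n8: def={v} ue={k,q}
  n9: def={f} ue=∅

Live sets:
  live n0: ∅→{f,k,q}
  live n1: {f,k,q}→{q}
  live n2: {q}→{k,q,v}
  live n3: {k,q}→{k,q}
  live n4: {v}→{k,q,v}
  live n5: ∅→{k,q}
  live n6: {k,q}→{k,q,v}
  live n7: {k,q,v}→{k,q,v}
  live n8: {k,q}→∅
  live n9: {k,q,v}→{k,q,v}

live-out(n5) = ["k", "q"]

Answer: ["k", "q"]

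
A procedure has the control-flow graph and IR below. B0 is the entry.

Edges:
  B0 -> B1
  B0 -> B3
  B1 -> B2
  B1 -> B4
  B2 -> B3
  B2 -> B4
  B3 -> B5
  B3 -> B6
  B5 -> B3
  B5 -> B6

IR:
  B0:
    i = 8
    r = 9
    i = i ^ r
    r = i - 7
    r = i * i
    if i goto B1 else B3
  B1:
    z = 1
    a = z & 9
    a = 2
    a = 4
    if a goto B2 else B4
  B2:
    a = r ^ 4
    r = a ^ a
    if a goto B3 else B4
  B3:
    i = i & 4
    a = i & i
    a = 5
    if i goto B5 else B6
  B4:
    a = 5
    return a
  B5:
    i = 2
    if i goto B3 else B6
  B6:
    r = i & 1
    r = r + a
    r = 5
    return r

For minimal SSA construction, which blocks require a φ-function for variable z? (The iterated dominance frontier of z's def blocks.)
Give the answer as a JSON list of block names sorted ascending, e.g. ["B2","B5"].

idom tree: B1←B0 B2←B1 B3←B0 B4←B1 B5←B3 B6←B3
Join-block Dom:
  B3: preds {B0,B2,B5}: {B0} ∩ {B0,B1,B2} ∩ {B0,B3,B5} = {B0}; idom=B0
  B4: preds {B1,B2}: {B0,B1} ∩ {B0,B1,B2} = {B0,B1}; idom=B1
  B6: preds {B3,B5}: {B0,B3} ∩ {B0,B3,B5} = {B0,B3}; idom=B3

DF walk-up:
  join B3 pred B0: · stop@B0
  join B3 pred B2: B2→B1 stop@B0
  join B3 pred B5: B5→B3 stop@B0
  join B4 pred B1: · stop@B1
  join B4 pred B2: B2 stop@B1
  join B6 pred B3: · stop@B3
  join B6 pred B5: B5 stop@B3
  B0: DF=∅
  B1: DF={B3}
  B2: DF={B3,B4}
  B3: DF={B3}
  B4: DF=∅
  B5: DF={B3,B6}
  B6: DF=∅

φ for z: defs {B1}
  DF⁺ = {B3}

Answer: ["B3"]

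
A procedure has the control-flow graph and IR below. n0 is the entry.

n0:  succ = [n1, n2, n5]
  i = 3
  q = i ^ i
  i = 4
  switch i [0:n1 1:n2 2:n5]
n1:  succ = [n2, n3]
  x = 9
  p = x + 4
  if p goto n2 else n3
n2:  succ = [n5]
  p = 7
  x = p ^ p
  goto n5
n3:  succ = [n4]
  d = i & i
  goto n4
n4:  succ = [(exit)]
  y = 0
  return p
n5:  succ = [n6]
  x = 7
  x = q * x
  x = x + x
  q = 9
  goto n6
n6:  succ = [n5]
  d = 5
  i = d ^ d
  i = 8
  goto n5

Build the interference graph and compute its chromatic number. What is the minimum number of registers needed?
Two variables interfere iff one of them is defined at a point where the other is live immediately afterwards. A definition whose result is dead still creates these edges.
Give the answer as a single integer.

Answer: 3

Derivation:
Per-block:
  n0 def {i,q} use ∅
  n1 def {p,x} use ∅
  n2 def {p,x} use ∅
  n3 def {d} use {i}
  n4 def {y} use {p}
  n5 def {q,x} use {q}
  n6 def {d,i} use ∅

Liveness:
  live n0: ∅→{i,q}
  live n1: {i,q}→{i,p,q}
  live n2: {q}→{q}
  live n3: {i,p}→{p}
  live n4: {p}→∅
  live n5: {q}→{q}
  live n6: {q}→{q}

Conflict graph:
  d — {p,q}
  i — {p,q,x}
  p — {d,i,q,y}
  q — {d,i,p,x}
  x — {i,q}
  y — {p}

Colouring:
  {d,p,q} pairwise interfere (3-clique) ⇒ χ ≥ 3
  assign d→r2 i→r2 p→r0 q→r1 x→r0 y→r1 — no edge inside a register ⇒ χ ≤ 3
  χ = 3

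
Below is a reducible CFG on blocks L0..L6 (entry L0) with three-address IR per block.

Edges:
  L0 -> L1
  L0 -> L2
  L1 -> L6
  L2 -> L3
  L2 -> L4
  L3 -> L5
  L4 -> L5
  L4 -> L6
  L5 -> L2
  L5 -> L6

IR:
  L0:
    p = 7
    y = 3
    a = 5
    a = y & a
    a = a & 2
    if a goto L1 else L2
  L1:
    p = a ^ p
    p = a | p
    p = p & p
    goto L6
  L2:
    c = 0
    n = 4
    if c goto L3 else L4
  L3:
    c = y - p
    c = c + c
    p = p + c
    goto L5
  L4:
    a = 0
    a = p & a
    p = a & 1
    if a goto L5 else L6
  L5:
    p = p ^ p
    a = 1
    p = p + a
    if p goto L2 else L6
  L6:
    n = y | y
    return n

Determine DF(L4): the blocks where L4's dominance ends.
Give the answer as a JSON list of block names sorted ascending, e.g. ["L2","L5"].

Answer: ["L5", "L6"]

Working:
idom tree: L1←L0 L2←L0 L3←L2 L4←L2 L5←L2 L6←L0
Join-block Dom:
  L2: preds {L0,L5}: {L0} ∩ {L0,L2,L5} = {L0}; idom=L0
  L5: preds {L3,L4}: {L0,L2,L3} ∩ {L0,L2,L4} = {L0,L2}; idom=L2
  L6: preds {L1,L4,L5}: {L0,L1} ∩ {L0,L2,L4} ∩ {L0,L2,L5} = {L0}; idom=L0

DF walk-up:
  join L2 pred L0: · stop@L0
  join L2 pred L5: L5→L2 stop@L0
  join L5 pred L3: L3 stop@L2
  join L5 pred L4: L4 stop@L2
  join L6 pred L1: L1 stop@L0
  join L6 pred L4: L4→L2 stop@L0
  join L6 pred L5: L5→L2 stop@L0
  DF(L0)=∅
  DF(L1)={L6}
  DF(L2)={L2,L6}
  DF(L3)={L5}
  DF(L4)={L5,L6}
  DF(L5)={L2,L6}
  DF(L6)=∅

DF(L4) = ["L5", "L6"]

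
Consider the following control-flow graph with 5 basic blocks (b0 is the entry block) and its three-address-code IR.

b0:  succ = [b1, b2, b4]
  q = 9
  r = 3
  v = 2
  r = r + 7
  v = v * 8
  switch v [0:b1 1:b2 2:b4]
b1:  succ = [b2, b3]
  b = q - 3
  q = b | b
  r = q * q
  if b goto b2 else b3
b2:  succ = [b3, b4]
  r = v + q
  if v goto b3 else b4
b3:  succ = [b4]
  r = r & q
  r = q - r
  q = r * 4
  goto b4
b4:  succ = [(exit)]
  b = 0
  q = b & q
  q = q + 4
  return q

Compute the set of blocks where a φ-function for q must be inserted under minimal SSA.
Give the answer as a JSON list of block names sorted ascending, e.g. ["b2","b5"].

idom tree: b1←b0 b2←b0 b3←b0 b4←b0
Dom at joins:
  b2: preds {b0,b1}: {b0} ∩ {b0,b1} = {b0}; idom=b0
  b3: preds {b1,b2}: {b0,b1} ∩ {b0,b2} = {b0}; idom=b0
  b4: preds {b0,b2,b3}: {b0} ∩ {b0,b2} ∩ {b0,b3} = {b0}; idom=b0

DF walk-up:
  join b2 pred b0: · stop@b0
  join b2 pred b1: b1 stop@b0
  join b3 pred b1: b1 stop@b0
  join b3 pred b2: b2 stop@b0
  join b4 pred b0: · stop@b0
  join b4 pred b2: b2 stop@b0
  join b4 pred b3: b3 stop@b0
  b0 → ∅
  b1 → {b2,b3}
  b2 → {b3,b4}
  b3 → {b4}
  b4 → ∅

φ for q: defs {b0,b1,b3,b4}
  DF⁺ = {b2,b3,b4}

Answer: ["b2", "b3", "b4"]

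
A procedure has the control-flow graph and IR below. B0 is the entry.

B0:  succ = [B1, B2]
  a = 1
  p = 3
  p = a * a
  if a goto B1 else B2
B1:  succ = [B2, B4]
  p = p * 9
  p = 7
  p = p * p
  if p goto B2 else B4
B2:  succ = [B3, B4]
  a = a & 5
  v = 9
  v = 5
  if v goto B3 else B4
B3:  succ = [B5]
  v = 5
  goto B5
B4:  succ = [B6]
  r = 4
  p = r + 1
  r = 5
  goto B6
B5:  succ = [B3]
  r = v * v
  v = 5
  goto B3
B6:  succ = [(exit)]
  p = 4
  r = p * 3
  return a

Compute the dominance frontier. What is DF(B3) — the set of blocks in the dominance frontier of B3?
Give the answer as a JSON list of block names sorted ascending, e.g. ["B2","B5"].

Answer: ["B3"]

Analysis:
idom tree: B1←B0 B2←B0 B3←B2 B4←B0 B5←B3 B6←B4
Dom∩ at merges:
  B2: preds {B0,B1}: {B0} ∩ {B0,B1} = {B0}; idom=B0
  B3: preds {B2,B5}: {B0,B2} ∩ {B0,B2,B3,B5} = {B0,B2}; idom=B2
  B4: preds {B1,B2}: {B0,B1} ∩ {B0,B2} = {B0}; idom=B0

Frontier:
  B2←B0: walk · to B0
  B2←B1: walk B1 to B0
  B3←B2: walk · to B2
  B3←B5: walk B5→B3 to B2
  B4←B1: walk B1 to B0
  B4←B2: walk B2 to B0
  B0: DF=∅
  B1: DF={B2,B4}
  B2: DF={B4}
  B3: DF={B3}
  B4: DF=∅
  B5: DF={B3}
  B6: DF=∅

DF(B3) = ["B3"]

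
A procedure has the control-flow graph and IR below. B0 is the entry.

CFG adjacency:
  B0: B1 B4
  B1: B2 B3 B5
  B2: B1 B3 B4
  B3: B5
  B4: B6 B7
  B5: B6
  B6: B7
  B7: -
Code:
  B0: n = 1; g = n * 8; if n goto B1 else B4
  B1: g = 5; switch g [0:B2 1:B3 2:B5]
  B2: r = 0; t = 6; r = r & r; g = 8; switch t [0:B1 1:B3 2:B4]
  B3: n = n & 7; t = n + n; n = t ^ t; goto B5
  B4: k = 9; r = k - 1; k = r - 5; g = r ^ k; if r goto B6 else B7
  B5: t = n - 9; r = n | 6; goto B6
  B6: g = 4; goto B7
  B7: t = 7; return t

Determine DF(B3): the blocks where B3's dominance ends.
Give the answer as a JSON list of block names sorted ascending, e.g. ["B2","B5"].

Answer: ["B5"]

Analysis:
idom tree: B1←B0 B2←B1 B3←B1 B4←B0 B5←B1 B6←B0 B7←B0
Join-block Dom:
  B1: preds {B0,B2}: {B0} ∩ {B0,B1,B2} = {B0}; idom=B0
  B3: preds {B1,B2}: {B0,B1} ∩ {B0,B1,B2} = {B0,B1}; idom=B1
  B4: preds {B0,B2}: {B0} ∩ {B0,B1,B2} = {B0}; idom=B0
  B5: preds {B1,B3}: {B0,B1} ∩ {B0,B1,B3} = {B0,B1}; idom=B1
  B6: preds {B4,B5}: {B0,B4} ∩ {B0,B1,B5} = {B0}; idom=B0
  B7: preds {B4,B6}: {B0,B4} ∩ {B0,B6} = {B0}; idom=B0

Frontier:
  B1←B0: walk · to B0
  B1←B2: walk B2→B1 to B0
  B3←B1: walk · to B1
  B3←B2: walk B2 to B1
  B4←B0: walk · to B0
  B4←B2: walk B2→B1 to B0
  B5←B1: walk · to B1
  B5←B3: walk B3 to B1
  B6←B4: walk B4 to B0
  B6←B5: walk B5→B1 to B0
  B7←B4: walk B4 to B0
  B7←B6: walk B6 to B0
  B0 → ∅
  B1 → {B1,B4,B6}
  B2 → {B1,B3,B4}
  B3 → {B5}
  B4 → {B6,B7}
  B5 → {B6}
  B6 → {B7}
  B7 → ∅

DF(B3) = ["B5"]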